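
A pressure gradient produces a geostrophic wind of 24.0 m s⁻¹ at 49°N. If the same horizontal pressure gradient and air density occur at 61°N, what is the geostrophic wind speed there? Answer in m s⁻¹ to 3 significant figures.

20.7 m s⁻¹

With the same pressure gradient and density, V_g ∝ 1/f ∝ 1/sin φ.
V₂ = V₁ · sin φ₁ / sin φ₂ = 24.0 × sin 49° / sin 61°
V₂ = 24.0 × 0.7547/0.8746 = 20.7 m s⁻¹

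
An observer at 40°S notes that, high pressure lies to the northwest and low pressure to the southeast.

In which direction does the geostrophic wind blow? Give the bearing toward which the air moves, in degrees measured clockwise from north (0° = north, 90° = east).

The pressure-gradient force points toward the southeast (bearing 135°).
Geostrophic balance: in the Southern Hemisphere the Coriolis force deflects motion to the left, so the geostrophic wind blows 90° to the left of the pressure-gradient force (low pressure on the right).
Rotating 135° by 90° counterclockwise gives 045° — the wind blows toward the northeast.

045°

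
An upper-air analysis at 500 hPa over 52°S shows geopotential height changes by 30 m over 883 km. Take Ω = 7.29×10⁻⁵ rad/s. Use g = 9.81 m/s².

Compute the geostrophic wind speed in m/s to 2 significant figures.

2.9 m/s

Coriolis parameter at 52°S:
f = 2Ω sin φ = 2 × 7.29×10⁻⁵ × sin 52° = 1.15×10⁻⁴ s⁻¹
Height gradient: |∂Z/∂n| = 30 m / 883000 m = 3.40×10⁻⁵
On a pressure surface, geostrophic balance gives V_g = (g/f)|∂Z/∂n|:
V_g = 9.81 × 3.40×10⁻⁵ / 1.15×10⁻⁴ = 2.90 m/s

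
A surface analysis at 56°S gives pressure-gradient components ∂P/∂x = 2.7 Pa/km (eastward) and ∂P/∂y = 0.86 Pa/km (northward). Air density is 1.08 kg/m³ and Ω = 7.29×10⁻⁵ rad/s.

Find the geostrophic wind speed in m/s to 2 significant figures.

22 m/s

Coriolis parameter at 56°S:
f = 2Ω sin φ = 2 × 7.29×10⁻⁵ × sin 56° = 1.21×10⁻⁴ s⁻¹
In the Southern Hemisphere f is negative: f = −1.21×10⁻⁴ s⁻¹.
Component geostrophic relations (x east, y north):
u_g = −(1/(fρ)) ∂P/∂y,  v_g = (1/(fρ)) ∂P/∂x
u_g = −(0.86×10⁻³)/(−1.21×10⁻⁴ × 1.08) = 6.59 m/s;  v_g = (2.7×10⁻³)/(−1.21×10⁻⁴ × 1.08) = −20.7 m/s
|V_g| = √(u_g² + v_g²) = 21.7 m/s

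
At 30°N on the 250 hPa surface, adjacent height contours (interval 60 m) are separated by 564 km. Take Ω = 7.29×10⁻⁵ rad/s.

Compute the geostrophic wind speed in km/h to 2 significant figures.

Coriolis parameter at 30°N:
f = 2Ω sin φ = 2 × 7.29×10⁻⁵ × sin 30° = 7.29×10⁻⁵ s⁻¹
Height gradient: |∂Z/∂n| = 60 m / 564000 m = 1.06×10⁻⁴
On a pressure surface, geostrophic balance gives V_g = (g/f)|∂Z/∂n|:
V_g = 9.81 × 1.06×10⁻⁴ / 7.29×10⁻⁵ = 14.3 m/s
Converting: 14.3 m/s × 3.6 = 52 km/h

52 km/h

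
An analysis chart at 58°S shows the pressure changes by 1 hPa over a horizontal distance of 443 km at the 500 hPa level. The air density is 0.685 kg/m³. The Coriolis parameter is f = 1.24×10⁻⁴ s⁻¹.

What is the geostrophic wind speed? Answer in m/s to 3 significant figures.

2.66 m/s

Pressure gradient: |∂P/∂n| = 100 Pa / 443000 m = 2.26×10⁻⁴ Pa/m
Geostrophic balance (pressure-gradient force = Coriolis force):
V_g = (1/(fρ)) |∂P/∂n| = 2.26×10⁻⁴ / (1.24×10⁻⁴ × 0.685) = 2.66 m/s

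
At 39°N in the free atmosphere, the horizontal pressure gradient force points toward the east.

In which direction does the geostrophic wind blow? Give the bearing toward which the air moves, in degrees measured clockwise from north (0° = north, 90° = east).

180°

The pressure-gradient force points toward the east (bearing 090°).
Geostrophic balance: in the Northern Hemisphere the Coriolis force deflects motion to the right, so the geostrophic wind blows 90° to the right of the pressure-gradient force (low pressure on the left).
Rotating 090° by 90° clockwise gives 180° — the wind blows toward the south.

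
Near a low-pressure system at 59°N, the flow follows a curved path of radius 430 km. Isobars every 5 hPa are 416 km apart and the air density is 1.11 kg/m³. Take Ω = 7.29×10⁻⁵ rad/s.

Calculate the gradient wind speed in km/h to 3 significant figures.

27.3 km/h

Coriolis parameter at 59°N:
f = 2Ω sin φ = 2 × 7.29×10⁻⁵ × sin 59° = 1.25×10⁻⁴ s⁻¹
Pressure gradient: |∂P/∂n| = 500 Pa / 416000 m = 1.20×10⁻³ Pa/m
Geostrophic speed: V_g = |∂P/∂n|/(fρ) = 1.20×10⁻³/(1.25×10⁻⁴ × 1.11) = 8.66 m/s
Around a low, centrifugal force acts outward with Coriolis, so pressure-gradient force balances both:
(1/ρ)|∂P/∂n| = fV + V²/R  →  V² + fR·V − fR·V_g = 0
With fR = 1.25×10⁻⁴ × 430×10³ m = 53.7 m/s:
V = [−fR + √((fR)² + 4 fR V_g)]/2 = [−53.7 + √(53.7² + 4×53.7×8.66)]/2 = 7.59 m/s
Subgeostrophic (V < V_g = 8.66 m/s), as expected around a low.
Converting: 7.59 m/s × 3.6 = 27.3 km/h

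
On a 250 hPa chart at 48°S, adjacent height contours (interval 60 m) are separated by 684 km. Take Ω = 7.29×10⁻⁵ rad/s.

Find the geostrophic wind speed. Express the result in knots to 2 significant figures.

Coriolis parameter at 48°S:
f = 2Ω sin φ = 2 × 7.29×10⁻⁵ × sin 48° = 1.08×10⁻⁴ s⁻¹
Height gradient: |∂Z/∂n| = 60 m / 684000 m = 8.77×10⁻⁵
On a pressure surface, geostrophic balance gives V_g = (g/f)|∂Z/∂n|:
V_g = 9.81 × 8.77×10⁻⁵ / 1.08×10⁻⁴ = 7.94 m/s
Converting: 7.94 m/s × 1.944 = 15 knots

15 knots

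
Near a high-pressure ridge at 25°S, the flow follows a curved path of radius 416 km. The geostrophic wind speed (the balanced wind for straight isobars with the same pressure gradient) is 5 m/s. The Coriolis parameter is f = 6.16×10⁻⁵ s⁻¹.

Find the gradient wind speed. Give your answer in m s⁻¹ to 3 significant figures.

6.81 m s⁻¹

Around a high, pressure-gradient force acts outward with centrifugal, so Coriolis balances both:
fV = (1/ρ)|∂P/∂n| + V²/R  →  V² − fR·V + fR·V_g = 0
With fR = 6.16×10⁻⁵ × 416×10³ m = 25.6 m/s:
V = [fR − √((fR)² − 4 fR V_g)]/2 = [25.6 − √(25.6² − 4×25.6×5)]/2 = 6.81 m/s
Supergeostrophic (V > V_g = 5 m/s), as expected around a high.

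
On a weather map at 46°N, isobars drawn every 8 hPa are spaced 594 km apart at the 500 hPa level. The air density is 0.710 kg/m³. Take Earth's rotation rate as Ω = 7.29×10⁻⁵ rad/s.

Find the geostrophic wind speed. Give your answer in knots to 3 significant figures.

Coriolis parameter at 46°N:
f = 2Ω sin φ = 2 × 7.29×10⁻⁵ × sin 46° = 1.05×10⁻⁴ s⁻¹
Pressure gradient: |∂P/∂n| = 800 Pa / 594000 m = 1.35×10⁻³ Pa/m
Geostrophic balance (pressure-gradient force = Coriolis force):
V_g = (1/(fρ)) |∂P/∂n| = 1.35×10⁻³ / (1.05×10⁻⁴ × 0.710) = 18.1 m/s
Converting: 18.1 m/s × 1.944 = 35.2 knots

35.2 knots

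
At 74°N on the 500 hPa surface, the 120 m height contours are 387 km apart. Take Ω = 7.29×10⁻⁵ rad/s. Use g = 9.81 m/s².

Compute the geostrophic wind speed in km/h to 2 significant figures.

Coriolis parameter at 74°N:
f = 2Ω sin φ = 2 × 7.29×10⁻⁵ × sin 74° = 1.40×10⁻⁴ s⁻¹
Height gradient: |∂Z/∂n| = 120 m / 387000 m = 3.10×10⁻⁴
On a pressure surface, geostrophic balance gives V_g = (g/f)|∂Z/∂n|:
V_g = 9.81 × 3.10×10⁻⁴ / 1.40×10⁻⁴ = 21.7 m/s
Converting: 21.7 m/s × 3.6 = 78 km/h

78 km/h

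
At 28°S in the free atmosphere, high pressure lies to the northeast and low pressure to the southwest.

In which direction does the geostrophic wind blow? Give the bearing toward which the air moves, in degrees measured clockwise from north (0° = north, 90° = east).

135°

The pressure-gradient force points toward the southwest (bearing 225°).
Geostrophic balance: in the Southern Hemisphere the Coriolis force deflects motion to the left, so the geostrophic wind blows 90° to the left of the pressure-gradient force (low pressure on the right).
Rotating 225° by 90° counterclockwise gives 135° — the wind blows toward the southeast.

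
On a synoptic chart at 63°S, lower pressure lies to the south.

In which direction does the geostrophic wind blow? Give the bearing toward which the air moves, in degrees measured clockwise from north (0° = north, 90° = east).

090°

The pressure-gradient force points toward the south (bearing 180°).
Geostrophic balance: in the Southern Hemisphere the Coriolis force deflects motion to the left, so the geostrophic wind blows 90° to the left of the pressure-gradient force (low pressure on the right).
Rotating 180° by 90° counterclockwise gives 090° — the wind blows toward the east.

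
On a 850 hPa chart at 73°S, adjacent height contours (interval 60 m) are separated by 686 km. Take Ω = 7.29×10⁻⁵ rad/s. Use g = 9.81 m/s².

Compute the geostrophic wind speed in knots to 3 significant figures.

12.0 knots

Coriolis parameter at 73°S:
f = 2Ω sin φ = 2 × 7.29×10⁻⁵ × sin 73° = 1.39×10⁻⁴ s⁻¹
Height gradient: |∂Z/∂n| = 60 m / 686000 m = 8.75×10⁻⁵
On a pressure surface, geostrophic balance gives V_g = (g/f)|∂Z/∂n|:
V_g = 9.81 × 8.75×10⁻⁵ / 1.39×10⁻⁴ = 6.15 m/s
Converting: 6.15 m/s × 1.944 = 12.0 knots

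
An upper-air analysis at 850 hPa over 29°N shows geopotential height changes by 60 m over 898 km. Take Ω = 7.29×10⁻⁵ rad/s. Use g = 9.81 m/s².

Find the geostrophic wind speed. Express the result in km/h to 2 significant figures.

Coriolis parameter at 29°N:
f = 2Ω sin φ = 2 × 7.29×10⁻⁵ × sin 29° = 7.07×10⁻⁵ s⁻¹
Height gradient: |∂Z/∂n| = 60 m / 898000 m = 6.68×10⁻⁵
On a pressure surface, geostrophic balance gives V_g = (g/f)|∂Z/∂n|:
V_g = 9.81 × 6.68×10⁻⁵ / 7.07×10⁻⁵ = 9.27 m/s
Converting: 9.27 m/s × 3.6 = 33 km/h

33 km/h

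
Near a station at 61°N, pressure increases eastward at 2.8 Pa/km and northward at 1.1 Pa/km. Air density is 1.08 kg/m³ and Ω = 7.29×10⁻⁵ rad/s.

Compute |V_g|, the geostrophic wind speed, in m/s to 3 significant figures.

Coriolis parameter at 61°N:
f = 2Ω sin φ = 2 × 7.29×10⁻⁵ × sin 61° = 1.28×10⁻⁴ s⁻¹
Component geostrophic relations (x east, y north):
u_g = −(1/(fρ)) ∂P/∂y,  v_g = (1/(fρ)) ∂P/∂x
u_g = −(1.1×10⁻³)/(1.28×10⁻⁴ × 1.08) = −7.99 m/s;  v_g = (2.8×10⁻³)/(1.28×10⁻⁴ × 1.08) = 20.3 m/s
|V_g| = √(u_g² + v_g²) = 21.8 m/s

21.8 m/s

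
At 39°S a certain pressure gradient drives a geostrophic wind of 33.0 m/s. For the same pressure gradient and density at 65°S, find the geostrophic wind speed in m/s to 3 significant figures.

With the same pressure gradient and density, V_g ∝ 1/f ∝ 1/sin φ.
V₂ = V₁ · sin φ₁ / sin φ₂ = 33.0 × sin 39° / sin 65°
V₂ = 33.0 × 0.6293/0.9063 = 22.9 m/s

22.9 m/s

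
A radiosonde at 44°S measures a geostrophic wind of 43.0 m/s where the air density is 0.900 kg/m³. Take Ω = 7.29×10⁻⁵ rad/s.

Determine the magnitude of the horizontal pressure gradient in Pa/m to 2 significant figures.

Coriolis parameter at 44°S:
f = 2Ω sin φ = 2 × 7.29×10⁻⁵ × sin 44° = 1.01×10⁻⁴ s⁻¹
Geostrophic balance rearranged: |∂P/∂n| = f ρ V_g
|∂P/∂n| = 1.01×10⁻⁴ × 0.900 × 43.0 = 3.92×10⁻³ Pa/m

3.9×10⁻³ Pa/m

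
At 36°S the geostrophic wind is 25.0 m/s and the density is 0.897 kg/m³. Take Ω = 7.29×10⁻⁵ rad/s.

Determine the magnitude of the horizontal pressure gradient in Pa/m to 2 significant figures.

1.9×10⁻³ Pa/m

Coriolis parameter at 36°S:
f = 2Ω sin φ = 2 × 7.29×10⁻⁵ × sin 36° = 8.57×10⁻⁵ s⁻¹
Geostrophic balance rearranged: |∂P/∂n| = f ρ V_g
|∂P/∂n| = 8.57×10⁻⁵ × 0.897 × 25.0 = 1.92×10⁻³ Pa/m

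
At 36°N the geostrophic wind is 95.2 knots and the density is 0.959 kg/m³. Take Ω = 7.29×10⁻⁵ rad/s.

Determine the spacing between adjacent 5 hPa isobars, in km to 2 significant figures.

Coriolis parameter at 36°N:
f = 2Ω sin φ = 2 × 7.29×10⁻⁵ × sin 36° = 8.57×10⁻⁵ s⁻¹
Wind speed in SI: 95.2 knots = 49.0 m/s
Geostrophic balance rearranged: |∂P/∂n| = f ρ V_g
|∂P/∂n| = 8.57×10⁻⁵ × 0.959 × 49.0 = 4.03×10⁻³ Pa/m
Isobar spacing: Δn = ΔP/|∂P/∂n| = 500 Pa / 4.03×10⁻³ Pa/m = 124222 m ≈ 120 km

120 km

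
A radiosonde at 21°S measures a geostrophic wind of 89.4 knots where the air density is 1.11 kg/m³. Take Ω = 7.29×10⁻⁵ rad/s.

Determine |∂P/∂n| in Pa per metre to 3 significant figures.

Coriolis parameter at 21°S:
f = 2Ω sin φ = 2 × 7.29×10⁻⁵ × sin 21° = 5.23×10⁻⁵ s⁻¹
Wind speed in SI: 89.4 knots = 46.0 m/s
Geostrophic balance rearranged: |∂P/∂n| = f ρ V_g
|∂P/∂n| = 5.23×10⁻⁵ × 1.11 × 46.0 = 2.67×10⁻³ Pa/m

2.67×10⁻³ Pa/m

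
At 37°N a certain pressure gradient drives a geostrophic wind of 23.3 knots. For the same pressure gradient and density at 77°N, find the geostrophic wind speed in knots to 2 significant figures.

With the same pressure gradient and density, V_g ∝ 1/f ∝ 1/sin φ.
V₂ = V₁ · sin φ₁ / sin φ₂ = 23.3 × sin 37° / sin 77°
V₂ = 23.3 × 0.6018/0.9744 = 14 knots

14 knots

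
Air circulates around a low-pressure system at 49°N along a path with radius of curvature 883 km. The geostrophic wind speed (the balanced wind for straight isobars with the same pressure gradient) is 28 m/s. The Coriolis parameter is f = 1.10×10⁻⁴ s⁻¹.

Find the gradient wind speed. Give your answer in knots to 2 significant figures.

Around a low, centrifugal force acts outward with Coriolis, so pressure-gradient force balances both:
(1/ρ)|∂P/∂n| = fV + V²/R  →  V² + fR·V − fR·V_g = 0
With fR = 1.10×10⁻⁴ × 883×10³ m = 97.1 m/s:
V = [−fR + √((fR)² + 4 fR V_g)]/2 = [−97.1 + √(97.1² + 4×97.1×28)]/2 = 22.7 m/s
Subgeostrophic (V < V_g = 28 m/s), as expected around a low.
Converting: 22.7 m/s × 1.944 = 44 knots

44 knots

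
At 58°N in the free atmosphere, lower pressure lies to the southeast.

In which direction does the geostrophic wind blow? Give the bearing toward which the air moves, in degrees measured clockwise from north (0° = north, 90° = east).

The pressure-gradient force points toward the southeast (bearing 135°).
Geostrophic balance: in the Northern Hemisphere the Coriolis force deflects motion to the right, so the geostrophic wind blows 90° to the right of the pressure-gradient force (low pressure on the left).
Rotating 135° by 90° clockwise gives 225° — the wind blows toward the southwest.

225°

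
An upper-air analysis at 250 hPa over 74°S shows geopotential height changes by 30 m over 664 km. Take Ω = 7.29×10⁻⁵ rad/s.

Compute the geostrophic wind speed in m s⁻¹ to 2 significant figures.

3.2 m s⁻¹

Coriolis parameter at 74°S:
f = 2Ω sin φ = 2 × 7.29×10⁻⁵ × sin 74° = 1.40×10⁻⁴ s⁻¹
Height gradient: |∂Z/∂n| = 30 m / 664000 m = 4.52×10⁻⁵
On a pressure surface, geostrophic balance gives V_g = (g/f)|∂Z/∂n|:
V_g = 9.81 × 4.52×10⁻⁵ / 1.40×10⁻⁴ = 3.16 m/s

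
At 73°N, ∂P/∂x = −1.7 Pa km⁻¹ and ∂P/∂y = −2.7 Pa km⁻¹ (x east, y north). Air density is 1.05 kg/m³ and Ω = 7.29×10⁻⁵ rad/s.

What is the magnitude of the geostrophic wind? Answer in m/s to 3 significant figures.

Coriolis parameter at 73°N:
f = 2Ω sin φ = 2 × 7.29×10⁻⁵ × sin 73° = 1.39×10⁻⁴ s⁻¹
Component geostrophic relations (x east, y north):
u_g = −(1/(fρ)) ∂P/∂y,  v_g = (1/(fρ)) ∂P/∂x
u_g = −(−2.7×10⁻³)/(1.39×10⁻⁴ × 1.05) = 18.4 m/s;  v_g = (−1.7×10⁻³)/(1.39×10⁻⁴ × 1.05) = −11.6 m/s
|V_g| = √(u_g² + v_g²) = 21.8 m/s

21.8 m/s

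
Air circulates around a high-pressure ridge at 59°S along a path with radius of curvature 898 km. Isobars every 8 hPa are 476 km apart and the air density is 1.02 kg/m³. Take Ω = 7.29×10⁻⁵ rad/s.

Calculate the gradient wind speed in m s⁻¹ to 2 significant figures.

Coriolis parameter at 59°S:
f = 2Ω sin φ = 2 × 7.29×10⁻⁵ × sin 59° = 1.25×10⁻⁴ s⁻¹
Pressure gradient: |∂P/∂n| = 800 Pa / 476000 m = 1.68×10⁻³ Pa/m
Geostrophic speed: V_g = |∂P/∂n|/(fρ) = 1.68×10⁻³/(1.25×10⁻⁴ × 1.02) = 13.2 m/s
Around a high, pressure-gradient force acts outward with centrifugal, so Coriolis balances both:
fV = (1/ρ)|∂P/∂n| + V²/R  →  V² − fR·V + fR·V_g = 0
With fR = 1.25×10⁻⁴ × 898×10³ m = 112 m/s:
V = [fR − √((fR)² − 4 fR V_g)]/2 = [112 − √(112² − 4×112×13.2)]/2 = 15.3 m/s
Supergeostrophic (V > V_g = 13.2 m/s), as expected around a high.

15 m s⁻¹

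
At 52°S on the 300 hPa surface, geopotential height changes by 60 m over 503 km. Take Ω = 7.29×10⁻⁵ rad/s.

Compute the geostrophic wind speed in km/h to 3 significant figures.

36.7 km/h

Coriolis parameter at 52°S:
f = 2Ω sin φ = 2 × 7.29×10⁻⁵ × sin 52° = 1.15×10⁻⁴ s⁻¹
Height gradient: |∂Z/∂n| = 60 m / 503000 m = 1.19×10⁻⁴
On a pressure surface, geostrophic balance gives V_g = (g/f)|∂Z/∂n|:
V_g = 9.81 × 1.19×10⁻⁴ / 1.15×10⁻⁴ = 10.2 m/s
Converting: 10.2 m/s × 3.6 = 36.7 km/h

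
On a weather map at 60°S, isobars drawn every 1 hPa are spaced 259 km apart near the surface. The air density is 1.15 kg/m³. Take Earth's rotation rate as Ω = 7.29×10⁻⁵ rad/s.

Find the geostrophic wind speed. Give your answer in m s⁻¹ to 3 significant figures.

2.66 m s⁻¹

Coriolis parameter at 60°S:
f = 2Ω sin φ = 2 × 7.29×10⁻⁵ × sin 60° = 1.26×10⁻⁴ s⁻¹
Pressure gradient: |∂P/∂n| = 100 Pa / 259000 m = 3.86×10⁻⁴ Pa/m
Geostrophic balance (pressure-gradient force = Coriolis force):
V_g = (1/(fρ)) |∂P/∂n| = 3.86×10⁻⁴ / (1.26×10⁻⁴ × 1.15) = 2.66 m/s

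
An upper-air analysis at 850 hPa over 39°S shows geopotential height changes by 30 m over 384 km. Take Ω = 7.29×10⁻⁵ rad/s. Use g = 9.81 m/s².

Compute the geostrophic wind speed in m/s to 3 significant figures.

8.35 m/s

Coriolis parameter at 39°S:
f = 2Ω sin φ = 2 × 7.29×10⁻⁵ × sin 39° = 9.18×10⁻⁵ s⁻¹
Height gradient: |∂Z/∂n| = 30 m / 384000 m = 7.81×10⁻⁵
On a pressure surface, geostrophic balance gives V_g = (g/f)|∂Z/∂n|:
V_g = 9.81 × 7.81×10⁻⁵ / 9.18×10⁻⁵ = 8.35 m/s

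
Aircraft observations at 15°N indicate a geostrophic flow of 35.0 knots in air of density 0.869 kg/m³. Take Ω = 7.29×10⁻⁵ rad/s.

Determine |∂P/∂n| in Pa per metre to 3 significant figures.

5.90×10⁻⁴ Pa/m

Coriolis parameter at 15°N:
f = 2Ω sin φ = 2 × 7.29×10⁻⁵ × sin 15° = 3.77×10⁻⁵ s⁻¹
Wind speed in SI: 35.0 knots = 18.0 m/s
Geostrophic balance rearranged: |∂P/∂n| = f ρ V_g
|∂P/∂n| = 3.77×10⁻⁵ × 0.869 × 18.0 = 5.90×10⁻⁴ Pa/m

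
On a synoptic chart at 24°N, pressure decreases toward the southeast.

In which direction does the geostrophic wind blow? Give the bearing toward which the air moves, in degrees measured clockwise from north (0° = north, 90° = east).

The pressure-gradient force points toward the southeast (bearing 135°).
Geostrophic balance: in the Northern Hemisphere the Coriolis force deflects motion to the right, so the geostrophic wind blows 90° to the right of the pressure-gradient force (low pressure on the left).
Rotating 135° by 90° clockwise gives 225° — the wind blows toward the southwest.

225°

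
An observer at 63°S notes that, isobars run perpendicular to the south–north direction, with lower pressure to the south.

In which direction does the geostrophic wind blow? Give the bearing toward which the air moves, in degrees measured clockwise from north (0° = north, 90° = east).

090°

The pressure-gradient force points toward the south (bearing 180°).
Geostrophic balance: in the Southern Hemisphere the Coriolis force deflects motion to the left, so the geostrophic wind blows 90° to the left of the pressure-gradient force (low pressure on the right).
Rotating 180° by 90° counterclockwise gives 090° — the wind blows toward the east.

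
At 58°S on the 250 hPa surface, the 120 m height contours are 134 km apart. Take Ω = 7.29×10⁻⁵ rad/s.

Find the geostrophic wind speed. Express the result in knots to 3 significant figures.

138 knots

Coriolis parameter at 58°S:
f = 2Ω sin φ = 2 × 7.29×10⁻⁵ × sin 58° = 1.24×10⁻⁴ s⁻¹
Height gradient: |∂Z/∂n| = 120 m / 134000 m = 8.96×10⁻⁴
On a pressure surface, geostrophic balance gives V_g = (g/f)|∂Z/∂n|:
V_g = 9.81 × 8.96×10⁻⁴ / 1.24×10⁻⁴ = 71.1 m/s
Converting: 71.1 m/s × 1.944 = 138 knots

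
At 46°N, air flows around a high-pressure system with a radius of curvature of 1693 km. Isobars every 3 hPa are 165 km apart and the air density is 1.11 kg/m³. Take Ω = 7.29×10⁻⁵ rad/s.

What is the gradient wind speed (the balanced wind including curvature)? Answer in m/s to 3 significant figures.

17.3 m/s

Coriolis parameter at 46°N:
f = 2Ω sin φ = 2 × 7.29×10⁻⁵ × sin 46° = 1.05×10⁻⁴ s⁻¹
Pressure gradient: |∂P/∂n| = 300 Pa / 165000 m = 1.82×10⁻³ Pa/m
Geostrophic speed: V_g = |∂P/∂n|/(fρ) = 1.82×10⁻³/(1.05×10⁻⁴ × 1.11) = 15.6 m/s
Around a high, pressure-gradient force acts outward with centrifugal, so Coriolis balances both:
fV = (1/ρ)|∂P/∂n| + V²/R  →  V² − fR·V + fR·V_g = 0
With fR = 1.05×10⁻⁴ × 1693×10³ m = 178 m/s:
V = [fR − √((fR)² − 4 fR V_g)]/2 = [178 − √(178² − 4×178×15.6)]/2 = 17.3 m/s
Supergeostrophic (V > V_g = 15.6 m/s), as expected around a high.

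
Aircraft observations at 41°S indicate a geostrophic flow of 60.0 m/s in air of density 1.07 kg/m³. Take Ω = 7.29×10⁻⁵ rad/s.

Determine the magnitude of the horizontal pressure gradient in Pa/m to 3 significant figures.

6.14×10⁻³ Pa/m

Coriolis parameter at 41°S:
f = 2Ω sin φ = 2 × 7.29×10⁻⁵ × sin 41° = 9.57×10⁻⁵ s⁻¹
Geostrophic balance rearranged: |∂P/∂n| = f ρ V_g
|∂P/∂n| = 9.57×10⁻⁵ × 1.07 × 60.0 = 6.14×10⁻³ Pa/m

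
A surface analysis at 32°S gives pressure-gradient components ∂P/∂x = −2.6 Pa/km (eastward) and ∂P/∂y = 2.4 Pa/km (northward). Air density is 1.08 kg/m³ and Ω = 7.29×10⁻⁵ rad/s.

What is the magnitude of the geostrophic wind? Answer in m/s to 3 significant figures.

42.4 m/s

Coriolis parameter at 32°S:
f = 2Ω sin φ = 2 × 7.29×10⁻⁵ × sin 32° = 7.73×10⁻⁵ s⁻¹
In the Southern Hemisphere f is negative: f = −7.73×10⁻⁵ s⁻¹.
Component geostrophic relations (x east, y north):
u_g = −(1/(fρ)) ∂P/∂y,  v_g = (1/(fρ)) ∂P/∂x
u_g = −(2.4×10⁻³)/(−7.73×10⁻⁵ × 1.08) = 28.8 m/s;  v_g = (−2.6×10⁻³)/(−7.73×10⁻⁵ × 1.08) = 31.2 m/s
|V_g| = √(u_g² + v_g²) = 42.4 m/s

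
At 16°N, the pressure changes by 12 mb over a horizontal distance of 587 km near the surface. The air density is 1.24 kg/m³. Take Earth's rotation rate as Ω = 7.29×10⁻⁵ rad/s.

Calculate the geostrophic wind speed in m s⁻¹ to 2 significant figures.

41 m s⁻¹

Coriolis parameter at 16°N:
f = 2Ω sin φ = 2 × 7.29×10⁻⁵ × sin 16° = 4.02×10⁻⁵ s⁻¹
Pressure gradient: |∂P/∂n| = 1200 Pa / 587000 m = 2.04×10⁻³ Pa/m
Geostrophic balance (pressure-gradient force = Coriolis force):
V_g = (1/(fρ)) |∂P/∂n| = 2.04×10⁻³ / (4.02×10⁻⁵ × 1.24) = 41.0 m/s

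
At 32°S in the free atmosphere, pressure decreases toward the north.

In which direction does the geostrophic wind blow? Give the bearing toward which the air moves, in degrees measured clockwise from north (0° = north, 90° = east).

The pressure-gradient force points toward the north (bearing 000°).
Geostrophic balance: in the Southern Hemisphere the Coriolis force deflects motion to the left, so the geostrophic wind blows 90° to the left of the pressure-gradient force (low pressure on the right).
Rotating 000° by 90° counterclockwise gives 270° — the wind blows toward the west.

270°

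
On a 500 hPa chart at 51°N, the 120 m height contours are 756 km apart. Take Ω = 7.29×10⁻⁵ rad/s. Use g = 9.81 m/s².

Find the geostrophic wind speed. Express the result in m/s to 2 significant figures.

Coriolis parameter at 51°N:
f = 2Ω sin φ = 2 × 7.29×10⁻⁵ × sin 51° = 1.13×10⁻⁴ s⁻¹
Height gradient: |∂Z/∂n| = 120 m / 756000 m = 1.59×10⁻⁴
On a pressure surface, geostrophic balance gives V_g = (g/f)|∂Z/∂n|:
V_g = 9.81 × 1.59×10⁻⁴ / 1.13×10⁻⁴ = 13.7 m/s

14 m/s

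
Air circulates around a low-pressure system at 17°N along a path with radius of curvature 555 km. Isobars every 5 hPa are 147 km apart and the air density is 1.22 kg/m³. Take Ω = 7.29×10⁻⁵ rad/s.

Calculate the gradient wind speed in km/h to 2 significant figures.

Coriolis parameter at 17°N:
f = 2Ω sin φ = 2 × 7.29×10⁻⁵ × sin 17° = 4.26×10⁻⁵ s⁻¹
Pressure gradient: |∂P/∂n| = 500 Pa / 147000 m = 3.40×10⁻³ Pa/m
Geostrophic speed: V_g = |∂P/∂n|/(fρ) = 3.40×10⁻³/(4.26×10⁻⁵ × 1.22) = 65.4 m/s
Around a low, centrifugal force acts outward with Coriolis, so pressure-gradient force balances both:
(1/ρ)|∂P/∂n| = fV + V²/R  →  V² + fR·V − fR·V_g = 0
With fR = 4.26×10⁻⁵ × 555×10³ m = 23.7 m/s:
V = [−fR + √((fR)² + 4 fR V_g)]/2 = [−23.7 + √(23.7² + 4×23.7×65.4)]/2 = 29.2 m/s
Subgeostrophic (V < V_g = 65.4 m/s), as expected around a low.
Converting: 29.2 m/s × 3.6 = 110 km/h

110 km/h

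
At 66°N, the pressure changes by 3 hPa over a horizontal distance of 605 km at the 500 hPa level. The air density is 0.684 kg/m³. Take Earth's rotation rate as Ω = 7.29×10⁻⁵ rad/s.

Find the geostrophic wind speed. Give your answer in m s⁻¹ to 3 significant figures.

5.44 m s⁻¹

Coriolis parameter at 66°N:
f = 2Ω sin φ = 2 × 7.29×10⁻⁵ × sin 66° = 1.33×10⁻⁴ s⁻¹
Pressure gradient: |∂P/∂n| = 300 Pa / 605000 m = 4.96×10⁻⁴ Pa/m
Geostrophic balance (pressure-gradient force = Coriolis force):
V_g = (1/(fρ)) |∂P/∂n| = 4.96×10⁻⁴ / (1.33×10⁻⁴ × 0.684) = 5.44 m/s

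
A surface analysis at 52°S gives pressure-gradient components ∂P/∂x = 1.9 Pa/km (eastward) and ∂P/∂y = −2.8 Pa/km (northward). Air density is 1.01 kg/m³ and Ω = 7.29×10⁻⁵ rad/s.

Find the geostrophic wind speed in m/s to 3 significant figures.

29.2 m/s

Coriolis parameter at 52°S:
f = 2Ω sin φ = 2 × 7.29×10⁻⁵ × sin 52° = 1.15×10⁻⁴ s⁻¹
In the Southern Hemisphere f is negative: f = −1.15×10⁻⁴ s⁻¹.
Component geostrophic relations (x east, y north):
u_g = −(1/(fρ)) ∂P/∂y,  v_g = (1/(fρ)) ∂P/∂x
u_g = −(−2.8×10⁻³)/(−1.15×10⁻⁴ × 1.01) = −24.1 m/s;  v_g = (1.9×10⁻³)/(−1.15×10⁻⁴ × 1.01) = −16.4 m/s
|V_g| = √(u_g² + v_g²) = 29.2 m/s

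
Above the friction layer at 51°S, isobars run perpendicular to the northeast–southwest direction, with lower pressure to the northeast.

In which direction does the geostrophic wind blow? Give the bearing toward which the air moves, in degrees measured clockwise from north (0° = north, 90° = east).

315°

The pressure-gradient force points toward the northeast (bearing 045°).
Geostrophic balance: in the Southern Hemisphere the Coriolis force deflects motion to the left, so the geostrophic wind blows 90° to the left of the pressure-gradient force (low pressure on the right).
Rotating 045° by 90° counterclockwise gives 315° — the wind blows toward the northwest.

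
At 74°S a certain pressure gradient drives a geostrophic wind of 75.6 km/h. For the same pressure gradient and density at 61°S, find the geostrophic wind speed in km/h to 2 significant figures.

With the same pressure gradient and density, V_g ∝ 1/f ∝ 1/sin φ.
V₂ = V₁ · sin φ₁ / sin φ₂ = 75.6 × sin 74° / sin 61°
V₂ = 75.6 × 0.9613/0.8746 = 83 km/h

83 km/h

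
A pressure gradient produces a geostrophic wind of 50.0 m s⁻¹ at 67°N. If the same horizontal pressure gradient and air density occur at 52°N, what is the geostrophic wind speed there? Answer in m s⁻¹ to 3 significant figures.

With the same pressure gradient and density, V_g ∝ 1/f ∝ 1/sin φ.
V₂ = V₁ · sin φ₁ / sin φ₂ = 50.0 × sin 67° / sin 52°
V₂ = 50.0 × 0.9205/0.7880 = 58.4 m s⁻¹

58.4 m s⁻¹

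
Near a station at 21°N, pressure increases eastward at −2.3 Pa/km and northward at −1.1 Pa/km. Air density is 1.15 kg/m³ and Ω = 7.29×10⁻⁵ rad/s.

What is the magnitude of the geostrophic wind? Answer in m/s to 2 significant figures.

Coriolis parameter at 21°N:
f = 2Ω sin φ = 2 × 7.29×10⁻⁵ × sin 21° = 5.23×10⁻⁵ s⁻¹
Component geostrophic relations (x east, y north):
u_g = −(1/(fρ)) ∂P/∂y,  v_g = (1/(fρ)) ∂P/∂x
u_g = −(−1.1×10⁻³)/(5.23×10⁻⁵ × 1.15) = 18.3 m/s;  v_g = (−2.3×10⁻³)/(5.23×10⁻⁵ × 1.15) = −38.3 m/s
|V_g| = √(u_g² + v_g²) = 42.4 m/s

42 m/s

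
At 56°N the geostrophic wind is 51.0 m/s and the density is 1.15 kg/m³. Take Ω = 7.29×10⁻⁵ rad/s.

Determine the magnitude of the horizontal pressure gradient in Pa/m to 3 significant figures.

7.09×10⁻³ Pa/m

Coriolis parameter at 56°N:
f = 2Ω sin φ = 2 × 7.29×10⁻⁵ × sin 56° = 1.21×10⁻⁴ s⁻¹
Geostrophic balance rearranged: |∂P/∂n| = f ρ V_g
|∂P/∂n| = 1.21×10⁻⁴ × 1.15 × 51.0 = 7.09×10⁻³ Pa/m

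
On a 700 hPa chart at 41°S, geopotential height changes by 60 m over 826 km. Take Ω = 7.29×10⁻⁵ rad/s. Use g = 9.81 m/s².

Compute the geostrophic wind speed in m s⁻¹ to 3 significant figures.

7.45 m s⁻¹

Coriolis parameter at 41°S:
f = 2Ω sin φ = 2 × 7.29×10⁻⁵ × sin 41° = 9.57×10⁻⁵ s⁻¹
Height gradient: |∂Z/∂n| = 60 m / 826000 m = 7.26×10⁻⁵
On a pressure surface, geostrophic balance gives V_g = (g/f)|∂Z/∂n|:
V_g = 9.81 × 7.26×10⁻⁵ / 9.57×10⁻⁵ = 7.45 m/s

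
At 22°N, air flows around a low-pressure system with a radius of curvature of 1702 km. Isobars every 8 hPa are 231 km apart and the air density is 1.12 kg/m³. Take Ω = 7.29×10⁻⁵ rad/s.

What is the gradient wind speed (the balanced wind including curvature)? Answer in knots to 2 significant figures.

77 knots

Coriolis parameter at 22°N:
f = 2Ω sin φ = 2 × 7.29×10⁻⁵ × sin 22° = 5.46×10⁻⁵ s⁻¹
Pressure gradient: |∂P/∂n| = 800 Pa / 231000 m = 3.46×10⁻³ Pa/m
Geostrophic speed: V_g = |∂P/∂n|/(fρ) = 3.46×10⁻³/(5.46×10⁻⁵ × 1.12) = 56.6 m/s
Around a low, centrifugal force acts outward with Coriolis, so pressure-gradient force balances both:
(1/ρ)|∂P/∂n| = fV + V²/R  →  V² + fR·V − fR·V_g = 0
With fR = 5.46×10⁻⁵ × 1702×10³ m = 93.0 m/s:
V = [−fR + √((fR)² + 4 fR V_g)]/2 = [−93.0 + √(93.0² + 4×93.0×56.6)]/2 = 39.7 m/s
Subgeostrophic (V < V_g = 56.6 m/s), as expected around a low.
Converting: 39.7 m/s × 1.944 = 77 knots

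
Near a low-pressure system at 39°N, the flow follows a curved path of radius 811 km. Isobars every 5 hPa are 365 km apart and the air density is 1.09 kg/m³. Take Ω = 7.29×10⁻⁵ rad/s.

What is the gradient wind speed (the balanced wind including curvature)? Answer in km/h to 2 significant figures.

Coriolis parameter at 39°N:
f = 2Ω sin φ = 2 × 7.29×10⁻⁵ × sin 39° = 9.18×10⁻⁵ s⁻¹
Pressure gradient: |∂P/∂n| = 500 Pa / 365000 m = 1.37×10⁻³ Pa/m
Geostrophic speed: V_g = |∂P/∂n|/(fρ) = 1.37×10⁻³/(9.18×10⁻⁵ × 1.09) = 13.7 m/s
Around a low, centrifugal force acts outward with Coriolis, so pressure-gradient force balances both:
(1/ρ)|∂P/∂n| = fV + V²/R  →  V² + fR·V − fR·V_g = 0
With fR = 9.18×10⁻⁵ × 811×10³ m = 74.4 m/s:
V = [−fR + √((fR)² + 4 fR V_g)]/2 = [−74.4 + √(74.4² + 4×74.4×13.7)]/2 = 11.8 m/s
Subgeostrophic (V < V_g = 13.7 m/s), as expected around a low.
Converting: 11.8 m/s × 3.6 = 43 km/h

43 km/h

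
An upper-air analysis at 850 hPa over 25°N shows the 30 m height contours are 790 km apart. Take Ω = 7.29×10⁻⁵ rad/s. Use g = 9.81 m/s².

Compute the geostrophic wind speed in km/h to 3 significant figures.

21.8 km/h

Coriolis parameter at 25°N:
f = 2Ω sin φ = 2 × 7.29×10⁻⁵ × sin 25° = 6.16×10⁻⁵ s⁻¹
Height gradient: |∂Z/∂n| = 30 m / 790000 m = 3.80×10⁻⁵
On a pressure surface, geostrophic balance gives V_g = (g/f)|∂Z/∂n|:
V_g = 9.81 × 3.80×10⁻⁵ / 6.16×10⁻⁵ = 6.05 m/s
Converting: 6.05 m/s × 3.6 = 21.8 km/h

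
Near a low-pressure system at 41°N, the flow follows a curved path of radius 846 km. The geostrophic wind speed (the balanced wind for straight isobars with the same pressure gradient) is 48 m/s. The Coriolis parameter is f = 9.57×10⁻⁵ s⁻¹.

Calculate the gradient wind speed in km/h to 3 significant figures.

122 km/h

Around a low, centrifugal force acts outward with Coriolis, so pressure-gradient force balances both:
(1/ρ)|∂P/∂n| = fV + V²/R  →  V² + fR·V − fR·V_g = 0
With fR = 9.57×10⁻⁵ × 846×10³ m = 81.0 m/s:
V = [−fR + √((fR)² + 4 fR V_g)]/2 = [−81.0 + √(81.0² + 4×81.0×48)]/2 = 33.8 m/s
Subgeostrophic (V < V_g = 48 m/s), as expected around a low.
Converting: 33.8 m/s × 3.6 = 122 km/h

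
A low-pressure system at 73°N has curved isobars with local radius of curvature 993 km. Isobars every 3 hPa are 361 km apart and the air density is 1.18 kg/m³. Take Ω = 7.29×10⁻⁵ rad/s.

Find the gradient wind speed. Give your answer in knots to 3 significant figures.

Coriolis parameter at 73°N:
f = 2Ω sin φ = 2 × 7.29×10⁻⁵ × sin 73° = 1.39×10⁻⁴ s⁻¹
Pressure gradient: |∂P/∂n| = 300 Pa / 361000 m = 8.31×10⁻⁴ Pa/m
Geostrophic speed: V_g = |∂P/∂n|/(fρ) = 8.31×10⁻⁴/(1.39×10⁻⁴ × 1.18) = 5.05 m/s
Around a low, centrifugal force acts outward with Coriolis, so pressure-gradient force balances both:
(1/ρ)|∂P/∂n| = fV + V²/R  →  V² + fR·V − fR·V_g = 0
With fR = 1.39×10⁻⁴ × 993×10³ m = 138 m/s:
V = [−fR + √((fR)² + 4 fR V_g)]/2 = [−138 + √(138² + 4×138×5.05)]/2 = 4.88 m/s
Subgeostrophic (V < V_g = 5.05 m/s), as expected around a low.
Converting: 4.88 m/s × 1.944 = 9.48 knots

9.48 knots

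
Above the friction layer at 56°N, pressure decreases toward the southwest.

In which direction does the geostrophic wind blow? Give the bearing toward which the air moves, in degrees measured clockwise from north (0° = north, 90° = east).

The pressure-gradient force points toward the southwest (bearing 225°).
Geostrophic balance: in the Northern Hemisphere the Coriolis force deflects motion to the right, so the geostrophic wind blows 90° to the right of the pressure-gradient force (low pressure on the left).
Rotating 225° by 90° clockwise gives 315° — the wind blows toward the northwest.

315°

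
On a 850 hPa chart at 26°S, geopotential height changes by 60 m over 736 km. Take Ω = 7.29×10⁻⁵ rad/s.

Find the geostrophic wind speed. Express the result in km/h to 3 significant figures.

Coriolis parameter at 26°S:
f = 2Ω sin φ = 2 × 7.29×10⁻⁵ × sin 26° = 6.39×10⁻⁵ s⁻¹
Height gradient: |∂Z/∂n| = 60 m / 736000 m = 8.15×10⁻⁵
On a pressure surface, geostrophic balance gives V_g = (g/f)|∂Z/∂n|:
V_g = 9.81 × 8.15×10⁻⁵ / 6.39×10⁻⁵ = 12.5 m/s
Converting: 12.5 m/s × 3.6 = 45.0 km/h

45.0 km/h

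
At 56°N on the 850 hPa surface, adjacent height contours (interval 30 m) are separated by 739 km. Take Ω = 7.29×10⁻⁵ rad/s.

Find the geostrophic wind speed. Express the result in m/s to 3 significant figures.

Coriolis parameter at 56°N:
f = 2Ω sin φ = 2 × 7.29×10⁻⁵ × sin 56° = 1.21×10⁻⁴ s⁻¹
Height gradient: |∂Z/∂n| = 30 m / 739000 m = 4.06×10⁻⁵
On a pressure surface, geostrophic balance gives V_g = (g/f)|∂Z/∂n|:
V_g = 9.81 × 4.06×10⁻⁵ / 1.21×10⁻⁴ = 3.29 m/s

3.29 m/s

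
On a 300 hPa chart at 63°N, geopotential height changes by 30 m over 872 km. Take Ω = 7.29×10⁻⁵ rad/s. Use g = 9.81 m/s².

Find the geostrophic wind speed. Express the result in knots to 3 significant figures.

5.05 knots

Coriolis parameter at 63°N:
f = 2Ω sin φ = 2 × 7.29×10⁻⁵ × sin 63° = 1.30×10⁻⁴ s⁻¹
Height gradient: |∂Z/∂n| = 30 m / 872000 m = 3.44×10⁻⁵
On a pressure surface, geostrophic balance gives V_g = (g/f)|∂Z/∂n|:
V_g = 9.81 × 3.44×10⁻⁵ / 1.30×10⁻⁴ = 2.60 m/s
Converting: 2.60 m/s × 1.944 = 5.05 knots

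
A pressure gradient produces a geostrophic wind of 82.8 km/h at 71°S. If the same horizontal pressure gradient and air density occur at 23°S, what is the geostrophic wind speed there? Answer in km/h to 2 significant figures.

With the same pressure gradient and density, V_g ∝ 1/f ∝ 1/sin φ.
V₂ = V₁ · sin φ₁ / sin φ₂ = 82.8 × sin 71° / sin 23°
V₂ = 82.8 × 0.9455/0.3907 = 200 km/h

200 km/h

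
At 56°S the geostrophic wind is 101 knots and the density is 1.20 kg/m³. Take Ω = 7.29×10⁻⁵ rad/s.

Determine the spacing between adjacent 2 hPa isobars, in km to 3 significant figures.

26.5 km

Coriolis parameter at 56°S:
f = 2Ω sin φ = 2 × 7.29×10⁻⁵ × sin 56° = 1.21×10⁻⁴ s⁻¹
Wind speed in SI: 101 knots = 52.0 m/s
Geostrophic balance rearranged: |∂P/∂n| = f ρ V_g
|∂P/∂n| = 1.21×10⁻⁴ × 1.20 × 52.0 = 7.54×10⁻³ Pa/m
Isobar spacing: Δn = ΔP/|∂P/∂n| = 200 Pa / 7.54×10⁻³ Pa/m = 26537 m ≈ 26.5 km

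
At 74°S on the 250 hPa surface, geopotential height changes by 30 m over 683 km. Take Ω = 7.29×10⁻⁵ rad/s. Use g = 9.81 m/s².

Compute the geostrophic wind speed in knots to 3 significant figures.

Coriolis parameter at 74°S:
f = 2Ω sin φ = 2 × 7.29×10⁻⁵ × sin 74° = 1.40×10⁻⁴ s⁻¹
Height gradient: |∂Z/∂n| = 30 m / 683000 m = 4.39×10⁻⁵
On a pressure surface, geostrophic balance gives V_g = (g/f)|∂Z/∂n|:
V_g = 9.81 × 4.39×10⁻⁵ / 1.40×10⁻⁴ = 3.07 m/s
Converting: 3.07 m/s × 1.944 = 5.98 knots

5.98 knots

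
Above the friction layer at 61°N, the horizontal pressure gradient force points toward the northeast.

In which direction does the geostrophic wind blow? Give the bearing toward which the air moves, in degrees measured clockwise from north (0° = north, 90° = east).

The pressure-gradient force points toward the northeast (bearing 045°).
Geostrophic balance: in the Northern Hemisphere the Coriolis force deflects motion to the right, so the geostrophic wind blows 90° to the right of the pressure-gradient force (low pressure on the left).
Rotating 045° by 90° clockwise gives 135° — the wind blows toward the southeast.

135°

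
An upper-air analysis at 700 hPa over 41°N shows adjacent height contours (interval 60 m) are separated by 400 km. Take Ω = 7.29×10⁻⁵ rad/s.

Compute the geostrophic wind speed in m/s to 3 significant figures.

15.4 m/s

Coriolis parameter at 41°N:
f = 2Ω sin φ = 2 × 7.29×10⁻⁵ × sin 41° = 9.57×10⁻⁵ s⁻¹
Height gradient: |∂Z/∂n| = 60 m / 400000 m = 1.50×10⁻⁴
On a pressure surface, geostrophic balance gives V_g = (g/f)|∂Z/∂n|:
V_g = 9.81 × 1.50×10⁻⁴ / 9.57×10⁻⁵ = 15.4 m/s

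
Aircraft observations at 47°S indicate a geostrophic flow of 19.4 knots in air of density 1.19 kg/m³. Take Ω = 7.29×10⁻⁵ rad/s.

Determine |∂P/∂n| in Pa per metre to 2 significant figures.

Coriolis parameter at 47°S:
f = 2Ω sin φ = 2 × 7.29×10⁻⁵ × sin 47° = 1.07×10⁻⁴ s⁻¹
Wind speed in SI: 19.4 knots = 9.98 m/s
Geostrophic balance rearranged: |∂P/∂n| = f ρ V_g
|∂P/∂n| = 1.07×10⁻⁴ × 1.19 × 9.98 = 1.27×10⁻³ Pa/m

1.3×10⁻³ Pa/m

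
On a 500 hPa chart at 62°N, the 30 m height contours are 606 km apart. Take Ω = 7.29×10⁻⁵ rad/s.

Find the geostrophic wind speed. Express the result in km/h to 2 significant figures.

14 km/h

Coriolis parameter at 62°N:
f = 2Ω sin φ = 2 × 7.29×10⁻⁵ × sin 62° = 1.29×10⁻⁴ s⁻¹
Height gradient: |∂Z/∂n| = 30 m / 606000 m = 4.95×10⁻⁵
On a pressure surface, geostrophic balance gives V_g = (g/f)|∂Z/∂n|:
V_g = 9.81 × 4.95×10⁻⁵ / 1.29×10⁻⁴ = 3.77 m/s
Converting: 3.77 m/s × 3.6 = 14 km/h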